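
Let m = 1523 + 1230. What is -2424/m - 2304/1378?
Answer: -4841592/1896817 ≈ -2.5525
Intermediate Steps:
m = 2753
-2424/m - 2304/1378 = -2424/2753 - 2304/1378 = -2424*1/2753 - 2304*1/1378 = -2424/2753 - 1152/689 = -4841592/1896817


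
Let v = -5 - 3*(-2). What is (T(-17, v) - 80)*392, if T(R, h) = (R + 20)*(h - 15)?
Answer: -47824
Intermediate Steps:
v = 1 (v = -5 + 6 = 1)
T(R, h) = (-15 + h)*(20 + R) (T(R, h) = (20 + R)*(-15 + h) = (-15 + h)*(20 + R))
(T(-17, v) - 80)*392 = ((-300 - 15*(-17) + 20*1 - 17*1) - 80)*392 = ((-300 + 255 + 20 - 17) - 80)*392 = (-42 - 80)*392 = -122*392 = -47824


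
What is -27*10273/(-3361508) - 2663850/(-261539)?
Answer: 220173083409/21443059532 ≈ 10.268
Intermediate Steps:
-27*10273/(-3361508) - 2663850/(-261539) = -277371*(-1/3361508) - 2663850*(-1/261539) = 277371/3361508 + 2663850/261539 = 220173083409/21443059532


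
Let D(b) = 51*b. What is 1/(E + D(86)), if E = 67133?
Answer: 1/71519 ≈ 1.3982e-5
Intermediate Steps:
1/(E + D(86)) = 1/(67133 + 51*86) = 1/(67133 + 4386) = 1/71519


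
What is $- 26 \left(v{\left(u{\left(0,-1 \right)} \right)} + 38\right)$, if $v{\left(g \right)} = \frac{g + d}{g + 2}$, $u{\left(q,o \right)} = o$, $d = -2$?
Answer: $-910$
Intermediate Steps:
$v{\left(g \right)} = \frac{-2 + g}{2 + g}$ ($v{\left(g \right)} = \frac{g - 2}{g + 2} = \frac{-2 + g}{2 + g}$)
$- 26 \left(v{\left(u{\left(0,-1 \right)} \right)} + 38\right) = - 26 \left(\frac{-2 - 1}{2 - 1} + 38\right) = - 26 \left(1^{-1} \left(-3\right) + 38\right) = - 26 \left(1 \left(-3\right) + 38\right) = - 26 \left(-3 + 38\right) = \left(-26\right) 35 = -910$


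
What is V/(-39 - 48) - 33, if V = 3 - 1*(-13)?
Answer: -2887/87 ≈ -33.184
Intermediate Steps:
V = 16 (V = 3 + 13 = 16)
V/(-39 - 48) - 33 = 16/(-39 - 48) - 33 = 16/(-87) - 33 = 16*(-1/87) - 33 = -16/87 - 33 = -2887/87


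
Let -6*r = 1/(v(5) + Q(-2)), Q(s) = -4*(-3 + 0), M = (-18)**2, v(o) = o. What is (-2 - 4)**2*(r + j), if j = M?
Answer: 198282/17 ≈ 11664.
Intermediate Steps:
M = 324
Q(s) = 12 (Q(s) = -4*(-3) = 12)
j = 324
r = -1/102 (r = -1/(6*(5 + 12)) = -1/6/17 = -1/6*1/17 = -1/102 ≈ -0.0098039)
(-2 - 4)**2*(r + j) = (-2 - 4)**2*(-1/102 + 324) = (-6)**2*(33047/102) = 36*(33047/102) = 198282/17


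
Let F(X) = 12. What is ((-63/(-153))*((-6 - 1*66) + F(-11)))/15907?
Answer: -420/270419 ≈ -0.0015531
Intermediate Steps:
((-63/(-153))*((-6 - 1*66) + F(-11)))/15907 = ((-63/(-153))*((-6 - 1*66) + 12))/15907 = ((-63*(-1/153))*((-6 - 66) + 12))*(1/15907) = (7*(-72 + 12)/17)*(1/15907) = ((7/17)*(-60))*(1/15907) = -420/17*1/15907 = -420/270419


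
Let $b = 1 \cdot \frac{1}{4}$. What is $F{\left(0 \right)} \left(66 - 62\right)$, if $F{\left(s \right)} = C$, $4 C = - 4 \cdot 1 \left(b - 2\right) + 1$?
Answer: $8$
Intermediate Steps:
$b = \frac{1}{4}$ ($b = 1 \cdot \frac{1}{4} = \frac{1}{4} \approx 0.25$)
$C = 2$ ($C = \frac{- 4 \cdot 1 \left(\frac{1}{4} - 2\right) + 1}{4} = \frac{- 4 \cdot 1 \left(- \frac{7}{4}\right) + 1}{4} = \frac{\left(-4\right) \left(- \frac{7}{4}\right) + 1}{4} = \frac{7 + 1}{4} = \frac{1}{4} \cdot 8 = 2$)
$F{\left(s \right)} = 2$
$F{\left(0 \right)} \left(66 - 62\right) = 2 \left(66 - 62\right) = 2 \cdot 4 = 8$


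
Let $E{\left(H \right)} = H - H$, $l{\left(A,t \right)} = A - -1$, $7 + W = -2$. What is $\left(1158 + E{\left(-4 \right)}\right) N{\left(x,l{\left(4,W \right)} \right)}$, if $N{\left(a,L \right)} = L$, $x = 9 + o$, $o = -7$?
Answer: $5790$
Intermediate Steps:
$W = -9$ ($W = -7 - 2 = -9$)
$l{\left(A,t \right)} = 1 + A$ ($l{\left(A,t \right)} = A + 1 = 1 + A$)
$x = 2$ ($x = 9 - 7 = 2$)
$E{\left(H \right)} = 0$
$\left(1158 + E{\left(-4 \right)}\right) N{\left(x,l{\left(4,W \right)} \right)} = \left(1158 + 0\right) \left(1 + 4\right) = 1158 \cdot 5 = 5790$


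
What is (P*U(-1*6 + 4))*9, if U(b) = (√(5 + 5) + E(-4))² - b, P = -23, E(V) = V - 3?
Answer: -12627 + 2898*√10 ≈ -3462.7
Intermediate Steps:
E(V) = -3 + V
U(b) = (-7 + √10)² - b (U(b) = (√(5 + 5) + (-3 - 4))² - b = (√10 - 7)² - b = (-7 + √10)² - b)
(P*U(-1*6 + 4))*9 = -23*((7 - √10)² - (-1*6 + 4))*9 = -23*((7 - √10)² - (-6 + 4))*9 = -23*((7 - √10)² - 1*(-2))*9 = -23*((7 - √10)² + 2)*9 = -23*(2 + (7 - √10)²)*9 = (-46 - 23*(7 - √10)²)*9 = -414 - 207*(7 - √10)²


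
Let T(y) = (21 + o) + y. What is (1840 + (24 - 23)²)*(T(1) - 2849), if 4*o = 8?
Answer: -5200825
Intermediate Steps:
o = 2 (o = (¼)*8 = 2)
T(y) = 23 + y (T(y) = (21 + 2) + y = 23 + y)
(1840 + (24 - 23)²)*(T(1) - 2849) = (1840 + (24 - 23)²)*((23 + 1) - 2849) = (1840 + 1²)*(24 - 2849) = (1840 + 1)*(-2825) = 1841*(-2825) = -5200825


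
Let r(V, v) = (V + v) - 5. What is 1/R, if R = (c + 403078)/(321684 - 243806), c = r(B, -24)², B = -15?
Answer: 38939/202507 ≈ 0.19228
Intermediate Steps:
r(V, v) = -5 + V + v
c = 1936 (c = (-5 - 15 - 24)² = (-44)² = 1936)
R = 202507/38939 (R = (1936 + 403078)/(321684 - 243806) = 405014/77878 = 405014*(1/77878) = 202507/38939 ≈ 5.2006)
1/R = 1/(202507/38939) = 38939/202507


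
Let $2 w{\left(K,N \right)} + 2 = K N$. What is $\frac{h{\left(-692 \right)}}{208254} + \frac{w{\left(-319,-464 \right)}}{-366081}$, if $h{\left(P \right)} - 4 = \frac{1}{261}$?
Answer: $- \frac{1340738560471}{6632691433938} \approx -0.20214$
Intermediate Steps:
$h{\left(P \right)} = \frac{1045}{261}$ ($h{\left(P \right)} = 4 + \frac{1}{261} = \frac{1045}{261}$)
$w{\left(K,N \right)} = -1 + \frac{K N}{2}$
$\frac{h{\left(-692 \right)}}{208254} + \frac{w{\left(-319,-464 \right)}}{-366081} = \frac{1045}{261 \cdot 208254} + \frac{-1 + \frac{1}{2} \left(-319\right) \left(-464\right)}{-366081} = \frac{1045}{261} \cdot \frac{1}{208254} + \left(-1 + 74008\right) \left(- \frac{1}{366081}\right) = \frac{1045}{54354294} + 74007 \left(- \frac{1}{366081}\right) = \frac{1045}{54354294} - \frac{24669}{122027} = - \frac{1340738560471}{6632691433938}$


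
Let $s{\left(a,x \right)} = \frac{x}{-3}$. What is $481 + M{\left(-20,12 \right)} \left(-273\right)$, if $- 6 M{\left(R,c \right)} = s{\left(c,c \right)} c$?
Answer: $-1703$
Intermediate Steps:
$s{\left(a,x \right)} = - \frac{x}{3}$ ($s{\left(a,x \right)} = x \left(- \frac{1}{3}\right) = - \frac{x}{3}$)
$M{\left(R,c \right)} = \frac{c^{2}}{18}$ ($M{\left(R,c \right)} = - \frac{- \frac{c}{3} c}{6} = - \frac{\left(- \frac{1}{3}\right) c^{2}}{6} = \frac{c^{2}}{18}$)
$481 + M{\left(-20,12 \right)} \left(-273\right) = 481 + \frac{12^{2}}{18} \left(-273\right) = 481 + \frac{1}{18} \cdot 144 \left(-273\right) = 481 + 8 \left(-273\right) = 481 - 2184 = -1703$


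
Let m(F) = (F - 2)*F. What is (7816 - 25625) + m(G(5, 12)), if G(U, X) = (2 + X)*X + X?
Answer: 14231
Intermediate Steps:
G(U, X) = X + X*(2 + X) (G(U, X) = X*(2 + X) + X = X + X*(2 + X))
m(F) = F*(-2 + F) (m(F) = (-2 + F)*F = F*(-2 + F))
(7816 - 25625) + m(G(5, 12)) = (7816 - 25625) + (12*(3 + 12))*(-2 + 12*(3 + 12)) = -17809 + (12*15)*(-2 + 12*15) = -17809 + 180*(-2 + 180) = -17809 + 180*178 = -17809 + 32040 = 14231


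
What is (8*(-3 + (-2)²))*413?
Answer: 3304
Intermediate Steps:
(8*(-3 + (-2)²))*413 = (8*(-3 + 4))*413 = (8*1)*413 = 8*413 = 3304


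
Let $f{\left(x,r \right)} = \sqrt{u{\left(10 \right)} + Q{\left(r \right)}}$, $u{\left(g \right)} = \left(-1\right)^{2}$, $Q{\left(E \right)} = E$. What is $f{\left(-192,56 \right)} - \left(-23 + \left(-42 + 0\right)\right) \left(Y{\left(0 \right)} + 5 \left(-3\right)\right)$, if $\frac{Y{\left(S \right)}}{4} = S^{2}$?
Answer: $-975 + \sqrt{57} \approx -967.45$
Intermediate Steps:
$u{\left(g \right)} = 1$
$Y{\left(S \right)} = 4 S^{2}$
$f{\left(x,r \right)} = \sqrt{1 + r}$
$f{\left(-192,56 \right)} - \left(-23 + \left(-42 + 0\right)\right) \left(Y{\left(0 \right)} + 5 \left(-3\right)\right) = \sqrt{1 + 56} - \left(-23 + \left(-42 + 0\right)\right) \left(4 \cdot 0^{2} + 5 \left(-3\right)\right) = \sqrt{57} - \left(-23 - 42\right) \left(4 \cdot 0 - 15\right) = \sqrt{57} - - 65 \left(0 - 15\right) = \sqrt{57} - \left(-65\right) \left(-15\right) = \sqrt{57} - 975 = -975 + \sqrt{57}$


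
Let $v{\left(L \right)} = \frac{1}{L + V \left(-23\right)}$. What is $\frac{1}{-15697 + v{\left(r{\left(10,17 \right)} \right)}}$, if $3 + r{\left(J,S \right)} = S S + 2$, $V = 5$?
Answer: $- \frac{173}{2715580} \approx -6.3706 \cdot 10^{-5}$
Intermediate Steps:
$r{\left(J,S \right)} = -1 + S^{2}$ ($r{\left(J,S \right)} = -3 + \left(S S + 2\right) = -3 + \left(S^{2} + 2\right) = -3 + \left(2 + S^{2}\right) = -1 + S^{2}$)
$v{\left(L \right)} = \frac{1}{-115 + L}$ ($v{\left(L \right)} = \frac{1}{L + 5 \left(-23\right)} = \frac{1}{L - 115} = \frac{1}{-115 + L}$)
$\frac{1}{-15697 + v{\left(r{\left(10,17 \right)} \right)}} = \frac{1}{-15697 + \frac{1}{-115 - \left(1 - 17^{2}\right)}} = \frac{1}{-15697 + \frac{1}{-115 + \left(-1 + 289\right)}} = \frac{1}{-15697 + \frac{1}{-115 + 288}} = \frac{1}{-15697 + \frac{1}{173}} = \frac{1}{- \frac{2715580}{173}} = - \frac{173}{2715580}$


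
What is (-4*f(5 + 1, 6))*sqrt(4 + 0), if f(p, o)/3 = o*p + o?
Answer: -1008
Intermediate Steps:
f(p, o) = 3*o + 3*o*p (f(p, o) = 3*(o*p + o) = 3*(o + o*p) = 3*o + 3*o*p)
(-4*f(5 + 1, 6))*sqrt(4 + 0) = (-12*6*(1 + (5 + 1)))*sqrt(4 + 0) = (-12*6*(1 + 6))*sqrt(4) = -12*6*7*2 = -4*126*2 = -504*2 = -1008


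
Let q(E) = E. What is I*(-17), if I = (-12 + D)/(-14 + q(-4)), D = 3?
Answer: -17/2 ≈ -8.5000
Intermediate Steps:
I = ½ (I = (-12 + 3)/(-14 - 4) = -9/(-18) = -9*(-1/18) = ½ ≈ 0.50000)
I*(-17) = (½)*(-17) = -17/2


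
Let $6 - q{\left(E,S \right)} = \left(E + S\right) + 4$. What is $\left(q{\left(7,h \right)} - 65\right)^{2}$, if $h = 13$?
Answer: $6889$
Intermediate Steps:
$q{\left(E,S \right)} = 2 - E - S$ ($q{\left(E,S \right)} = 6 - \left(\left(E + S\right) + 4\right) = 6 - \left(4 + E + S\right) = 2 - E - S$)
$\left(q{\left(7,h \right)} - 65\right)^{2} = \left(\left(2 - 7 - 13\right) - 65\right)^{2} = \left(-18 - 65\right)^{2} = \left(-83\right)^{2} = 6889$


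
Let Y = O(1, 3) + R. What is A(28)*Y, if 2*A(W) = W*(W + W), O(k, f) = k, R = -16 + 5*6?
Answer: 11760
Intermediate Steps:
R = 14 (R = -16 + 30 = 14)
A(W) = W² (A(W) = (W*(W + W))/2 = (W*(2*W))/2 = (2*W²)/2 = W²)
Y = 15 (Y = 1 + 14 = 15)
A(28)*Y = 28²*15 = 784*15 = 11760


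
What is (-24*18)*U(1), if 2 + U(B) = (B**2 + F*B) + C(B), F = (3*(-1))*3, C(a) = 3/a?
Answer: 3024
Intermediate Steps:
F = -9 (F = -3*3 = -9)
U(B) = -2 + B**2 - 9*B + 3/B (U(B) = -2 + ((B**2 - 9*B) + 3/B) = -2 + (B**2 - 9*B + 3/B) = -2 + B**2 - 9*B + 3/B)
(-24*18)*U(1) = (-24*18)*(-2 + 1**2 - 9*1 + 3/1) = -432*(-2 + 1 - 9 + 3*1) = -432*(-2 + 1 - 9 + 3) = -432*(-7) = 3024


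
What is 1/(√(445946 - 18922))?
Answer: √26689/106756 ≈ 0.0015303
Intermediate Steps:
1/(√(445946 - 18922)) = 1/(√427024) = 1/(4*√26689) = √26689/106756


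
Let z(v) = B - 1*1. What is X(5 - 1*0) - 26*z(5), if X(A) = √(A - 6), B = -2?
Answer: 78 + I ≈ 78.0 + 1.0*I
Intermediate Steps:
z(v) = -3 (z(v) = -2 - 1*1 = -2 - 1 = -3)
X(A) = √(-6 + A)
X(5 - 1*0) - 26*z(5) = √(-6 + (5 - 1*0)) - 26*(-3) = √(-6 + (5 + 0)) + 78 = √(-6 + 5) + 78 = √(-1) + 78 = I + 78 = 78 + I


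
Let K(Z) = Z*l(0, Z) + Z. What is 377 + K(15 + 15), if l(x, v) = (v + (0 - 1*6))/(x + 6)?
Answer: 527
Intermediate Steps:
l(x, v) = (-6 + v)/(6 + x) (l(x, v) = (v + (0 - 6))/(6 + x) = (v - 6)/(6 + x) = (-6 + v)/(6 + x))
K(Z) = Z + Z*(-1 + Z/6) (K(Z) = Z*((-6 + Z)/(6 + 0)) + Z = Z*((-6 + Z)/6) + Z = Z*(-1 + Z/6) + Z = Z + Z*(-1 + Z/6))
377 + K(15 + 15) = 377 + (15 + 15)²/6 = 377 + (⅙)*30² = 377 + (⅙)*900 = 377 + 150 = 527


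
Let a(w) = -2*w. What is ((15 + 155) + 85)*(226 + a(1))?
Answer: 57120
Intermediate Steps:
((15 + 155) + 85)*(226 + a(1)) = ((15 + 155) + 85)*(226 - 2*1) = (170 + 85)*(226 - 2) = 255*224 = 57120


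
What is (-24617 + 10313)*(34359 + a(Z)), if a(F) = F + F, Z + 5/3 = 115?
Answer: -494713376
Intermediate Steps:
Z = 340/3 (Z = -5/3 + 115 = 340/3 ≈ 113.33)
a(F) = 2*F
(-24617 + 10313)*(34359 + a(Z)) = (-24617 + 10313)*(34359 + 2*(340/3)) = -14304*(34359 + 680/3) = -14304*103757/3 = -494713376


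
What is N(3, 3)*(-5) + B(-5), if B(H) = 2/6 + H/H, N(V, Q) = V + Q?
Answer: -86/3 ≈ -28.667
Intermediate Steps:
N(V, Q) = Q + V
B(H) = 4/3 (B(H) = 2*(⅙) + 1 = ⅓ + 1 = 4/3)
N(3, 3)*(-5) + B(-5) = (3 + 3)*(-5) + 4/3 = 6*(-5) + 4/3 = -30 + 4/3 = -86/3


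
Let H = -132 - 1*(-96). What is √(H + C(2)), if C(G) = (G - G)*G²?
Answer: 6*I ≈ 6.0*I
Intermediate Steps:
H = -36 (H = -132 + 96 = -36)
C(G) = 0 (C(G) = 0*G² = 0)
√(H + C(2)) = √(-36 + 0) = √(-36) = 6*I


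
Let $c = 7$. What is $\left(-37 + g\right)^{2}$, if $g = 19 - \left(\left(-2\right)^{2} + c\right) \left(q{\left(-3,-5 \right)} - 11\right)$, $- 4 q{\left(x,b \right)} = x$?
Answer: $\frac{143641}{16} \approx 8977.6$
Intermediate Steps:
$q{\left(x,b \right)} = - \frac{x}{4}$
$g = \frac{527}{4}$ ($g = 19 - \left(\left(-2\right)^{2} + 7\right) \left(\left(- \frac{1}{4}\right) \left(-3\right) - 11\right) = 19 - \left(4 + 7\right) \left(\frac{3}{4} - 11\right) = 19 - 11 \left(- \frac{41}{4}\right) = 19 - - \frac{451}{4} = 19 + \frac{451}{4} = \frac{527}{4} \approx 131.75$)
$\left(-37 + g\right)^{2} = \left(-37 + \frac{527}{4}\right)^{2} = \left(\frac{379}{4}\right)^{2} = \frac{143641}{16}$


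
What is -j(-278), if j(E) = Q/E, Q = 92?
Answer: 46/139 ≈ 0.33094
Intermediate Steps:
j(E) = 92/E
-j(-278) = -92/(-278) = -92*(-1)/278 = -1*(-46/139) = 46/139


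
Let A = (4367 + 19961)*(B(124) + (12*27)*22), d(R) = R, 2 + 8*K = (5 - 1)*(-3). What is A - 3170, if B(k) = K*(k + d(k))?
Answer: 162848462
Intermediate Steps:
K = -7/4 (K = -¼ + ((5 - 1)*(-3))/8 = -¼ + (4*(-3))/8 = -¼ + (⅛)*(-12) = -¼ - 3/2 = -7/4 ≈ -1.7500)
B(k) = -7*k/2 (B(k) = -7*(k + k)/4 = -7*k/2)
A = 162851632 (A = (4367 + 19961)*(-7/2*124 + (12*27)*22) = 24328*(-434 + 324*22) = 24328*(-434 + 7128) = 24328*6694 = 162851632)
A - 3170 = 162851632 - 3170 = 162848462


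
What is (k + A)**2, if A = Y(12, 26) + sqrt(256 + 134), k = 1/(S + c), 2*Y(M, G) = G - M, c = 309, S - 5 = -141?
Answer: 13141254/29929 + 2424*sqrt(390)/173 ≈ 715.79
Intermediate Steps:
S = -136 (S = 5 - 141 = -136)
Y(M, G) = G/2 - M/2 (Y(M, G) = (G - M)/2 = G/2 - M/2)
k = 1/173 (k = 1/(-136 + 309) = 1/173 ≈ 0.0057803)
A = 7 + sqrt(390) (A = ((1/2)*26 - 1/2*12) + sqrt(256 + 134) = (13 - 6) + sqrt(390) = 7 + sqrt(390) ≈ 26.748)
(k + A)**2 = (1/173 + (7 + sqrt(390)))**2 = (1212/173 + sqrt(390))**2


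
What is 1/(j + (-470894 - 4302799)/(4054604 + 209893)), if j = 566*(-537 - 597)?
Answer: -1421499/912382195387 ≈ -1.5580e-6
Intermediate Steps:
j = -641844 (j = 566*(-1134) = -641844)
1/(j + (-470894 - 4302799)/(4054604 + 209893)) = 1/(-641844 + (-470894 - 4302799)/(4054604 + 209893)) = 1/(-641844 - 4773693/4264497) = 1/(-641844 - 4773693*1/4264497) = 1/(-641844 - 1591231/1421499) = 1/(-912382195387/1421499) = -1421499/912382195387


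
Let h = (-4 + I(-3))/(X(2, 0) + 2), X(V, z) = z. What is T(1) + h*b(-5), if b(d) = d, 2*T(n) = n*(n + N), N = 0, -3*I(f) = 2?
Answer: 73/6 ≈ 12.167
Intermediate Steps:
I(f) = -2/3 (I(f) = -1/3*2 = -2/3)
T(n) = n**2/2 (T(n) = (n*(n + 0))/2 = (n*n)/2 = n**2/2)
h = -7/3 (h = (-4 - 2/3)/(0 + 2) = -14/3/2 = -14/3*1/2 = -7/3 ≈ -2.3333)
T(1) + h*b(-5) = (1/2)*1**2 - 7/3*(-5) = (1/2)*1 + 35/3 = 1/2 + 35/3 = 73/6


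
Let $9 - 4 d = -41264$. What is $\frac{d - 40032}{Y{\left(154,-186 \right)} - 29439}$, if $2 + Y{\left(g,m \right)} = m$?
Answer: $\frac{118855}{118508} \approx 1.0029$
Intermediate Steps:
$Y{\left(g,m \right)} = -2 + m$
$d = \frac{41273}{4}$ ($d = \frac{9}{4} - -10316 = \frac{9}{4} + 10316 = \frac{41273}{4} \approx 10318.0$)
$\frac{d - 40032}{Y{\left(154,-186 \right)} - 29439} = \frac{\frac{41273}{4} - 40032}{\left(-2 - 186\right) - 29439} = - \frac{118855}{4 \left(-188 - 29439\right)} = - \frac{118855}{4 \left(-29627\right)} = \left(- \frac{118855}{4}\right) \left(- \frac{1}{29627}\right) = \frac{118855}{118508}$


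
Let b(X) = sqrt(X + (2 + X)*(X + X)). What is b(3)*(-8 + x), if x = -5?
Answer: -13*sqrt(33) ≈ -74.679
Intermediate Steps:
b(X) = sqrt(X + 2*X*(2 + X)) (b(X) = sqrt(X + (2 + X)*(2*X)) = sqrt(X + 2*X*(2 + X)))
b(3)*(-8 + x) = sqrt(3*(5 + 2*3))*(-8 - 5) = sqrt(3*(5 + 6))*(-13) = sqrt(3*11)*(-13) = sqrt(33)*(-13) = -13*sqrt(33)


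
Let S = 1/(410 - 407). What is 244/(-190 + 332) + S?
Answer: 437/213 ≈ 2.0516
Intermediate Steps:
S = ⅓ (S = 1/3 = ⅓ ≈ 0.33333)
244/(-190 + 332) + S = 244/(-190 + 332) + ⅓ = 244/142 + ⅓ = (1/142)*244 + ⅓ = 122/71 + ⅓ = 437/213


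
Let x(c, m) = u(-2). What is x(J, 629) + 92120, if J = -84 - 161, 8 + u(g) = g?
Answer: 92110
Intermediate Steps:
u(g) = -8 + g
J = -245
x(c, m) = -10 (x(c, m) = -8 - 2 = -10)
x(J, 629) + 92120 = -10 + 92120 = 92110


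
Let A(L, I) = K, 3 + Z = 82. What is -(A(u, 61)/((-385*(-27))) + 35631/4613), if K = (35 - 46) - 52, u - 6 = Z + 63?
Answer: -5874502/761145 ≈ -7.7180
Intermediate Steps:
Z = 79 (Z = -3 + 82 = 79)
u = 148 (u = 6 + (79 + 63) = 6 + 142 = 148)
K = -63 (K = -11 - 52 = -63)
A(L, I) = -63
-(A(u, 61)/((-385*(-27))) + 35631/4613) = -(-63/((-385*(-27))) + 35631/4613) = -(-63/10395 + 35631*(1/4613)) = -(-63*1/10395 + 35631/4613) = -(-1/165 + 35631/4613) = -1*5874502/761145 = -5874502/761145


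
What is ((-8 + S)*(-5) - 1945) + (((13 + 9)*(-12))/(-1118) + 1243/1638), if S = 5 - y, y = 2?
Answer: -135163199/70434 ≈ -1919.0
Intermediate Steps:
S = 3 (S = 5 - 1*2 = 5 - 2 = 3)
((-8 + S)*(-5) - 1945) + (((13 + 9)*(-12))/(-1118) + 1243/1638) = ((-8 + 3)*(-5) - 1945) + (((13 + 9)*(-12))/(-1118) + 1243/1638) = (-5*(-5) - 1945) + ((22*(-12))*(-1/1118) + 1243*(1/1638)) = (25 - 1945) + (-264*(-1/1118) + 1243/1638) = -1920 + (132/559 + 1243/1638) = -1920 + 70081/70434 = -135163199/70434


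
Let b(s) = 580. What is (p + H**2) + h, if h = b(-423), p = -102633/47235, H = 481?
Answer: 3651876834/15745 ≈ 2.3194e+5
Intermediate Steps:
p = -34211/15745 (p = -102633*1/47235 = -34211/15745 ≈ -2.1728)
h = 580
(p + H**2) + h = (-34211/15745 + 481**2) + 580 = (-34211/15745 + 231361) + 580 = 3642744734/15745 + 580 = 3651876834/15745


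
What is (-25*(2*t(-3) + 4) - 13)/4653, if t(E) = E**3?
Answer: 1237/4653 ≈ 0.26585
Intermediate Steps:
(-25*(2*t(-3) + 4) - 13)/4653 = (-25*(2*(-3)**3 + 4) - 13)/4653 = (-25*(2*(-27) + 4) - 13)*(1/4653) = (-25*(-54 + 4) - 13)*(1/4653) = (-25*(-50) - 13)*(1/4653) = (1250 - 13)*(1/4653) = 1237*(1/4653) = 1237/4653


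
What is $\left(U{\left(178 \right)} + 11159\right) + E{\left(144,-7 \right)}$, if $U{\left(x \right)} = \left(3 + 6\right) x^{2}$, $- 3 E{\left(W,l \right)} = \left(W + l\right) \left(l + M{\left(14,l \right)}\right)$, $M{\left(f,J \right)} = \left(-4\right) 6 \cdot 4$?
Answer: $\frac{903056}{3} \approx 3.0102 \cdot 10^{5}$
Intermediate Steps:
$M{\left(f,J \right)} = -96$ ($M{\left(f,J \right)} = \left(-24\right) 4 = -96$)
$E{\left(W,l \right)} = - \frac{\left(-96 + l\right) \left(W + l\right)}{3}$ ($E{\left(W,l \right)} = - \frac{\left(W + l\right) \left(l - 96\right)}{3} = - \frac{\left(W + l\right) \left(-96 + l\right)}{3} = - \frac{\left(-96 + l\right) \left(W + l\right)}{3}$)
$U{\left(x \right)} = 9 x^{2}$
$\left(U{\left(178 \right)} + 11159\right) + E{\left(144,-7 \right)} = \left(9 \cdot 178^{2} + 11159\right) + \left(32 \cdot 144 + 32 \left(-7\right) - \frac{\left(-7\right)^{2}}{3} - 48 \left(-7\right)\right) = \left(9 \cdot 31684 + 11159\right) + \left(4608 - 224 - \frac{49}{3} + 336\right) = \left(285156 + 11159\right) + \left(4608 - 224 - \frac{49}{3} + 336\right) = 296315 + \frac{14111}{3} = \frac{903056}{3}$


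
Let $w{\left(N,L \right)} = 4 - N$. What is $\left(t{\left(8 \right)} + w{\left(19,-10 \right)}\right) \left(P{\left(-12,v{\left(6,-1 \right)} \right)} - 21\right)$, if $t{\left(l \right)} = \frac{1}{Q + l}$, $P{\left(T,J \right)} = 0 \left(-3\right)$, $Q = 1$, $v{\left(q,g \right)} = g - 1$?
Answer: $\frac{938}{3} \approx 312.67$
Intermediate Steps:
$v{\left(q,g \right)} = -1 + g$
$P{\left(T,J \right)} = 0$
$t{\left(l \right)} = \frac{1}{1 + l}$
$\left(t{\left(8 \right)} + w{\left(19,-10 \right)}\right) \left(P{\left(-12,v{\left(6,-1 \right)} \right)} - 21\right) = \left(\frac{1}{1 + 8} + \left(4 - 19\right)\right) \left(0 - 21\right) = \left(\frac{1}{9} + \left(4 - 19\right)\right) \left(-21\right) = \left(\frac{1}{9} - 15\right) \left(-21\right) = \left(- \frac{134}{9}\right) \left(-21\right) = \frac{938}{3}$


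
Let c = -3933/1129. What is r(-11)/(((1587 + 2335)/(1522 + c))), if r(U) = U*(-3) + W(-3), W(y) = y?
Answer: 25716075/2213969 ≈ 11.615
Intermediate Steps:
c = -3933/1129 (c = -3933*1/1129 = -3933/1129 ≈ -3.4836)
r(U) = -3 - 3*U (r(U) = U*(-3) - 3 = -3*U - 3 = -3 - 3*U)
r(-11)/(((1587 + 2335)/(1522 + c))) = (-3 - 3*(-11))/(((1587 + 2335)/(1522 - 3933/1129))) = (-3 + 33)/((3922/(1714405/1129))) = 30/((3922*(1129/1714405))) = 30/(4427938/1714405) = 30*(1714405/4427938) = 25716075/2213969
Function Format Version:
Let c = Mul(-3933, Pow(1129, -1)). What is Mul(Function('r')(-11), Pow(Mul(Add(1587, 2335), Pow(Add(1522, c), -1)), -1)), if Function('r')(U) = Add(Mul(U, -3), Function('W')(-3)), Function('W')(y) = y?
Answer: Rational(25716075, 2213969) ≈ 11.615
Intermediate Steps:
c = Rational(-3933, 1129) (c = Mul(-3933, Rational(1, 1129)) = Rational(-3933, 1129) ≈ -3.4836)
Function('r')(U) = Add(-3, Mul(-3, U)) (Function('r')(U) = Add(Mul(U, -3), -3) = Add(Mul(-3, U), -3) = Add(-3, Mul(-3, U)))
Mul(Function('r')(-11), Pow(Mul(Add(1587, 2335), Pow(Add(1522, c), -1)), -1)) = Mul(Add(-3, Mul(-3, -11)), Pow(Mul(Add(1587, 2335), Pow(Add(1522, Rational(-3933, 1129)), -1)), -1)) = Mul(Add(-3, 33), Pow(Mul(3922, Pow(Rational(1714405, 1129), -1)), -1)) = Mul(30, Pow(Mul(3922, Rational(1129, 1714405)), -1)) = Mul(30, Pow(Rational(4427938, 1714405), -1)) = Mul(30, Rational(1714405, 4427938)) = Rational(25716075, 2213969)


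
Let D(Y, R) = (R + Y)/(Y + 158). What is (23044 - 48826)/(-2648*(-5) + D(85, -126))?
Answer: -6265026/3217279 ≈ -1.9473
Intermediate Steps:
D(Y, R) = (R + Y)/(158 + Y)
(23044 - 48826)/(-2648*(-5) + D(85, -126)) = (23044 - 48826)/(-2648*(-5) + (-126 + 85)/(158 + 85)) = -25782/(13240 - 41/243) = -25782/3217279/243 = -25782*243/3217279 = -6265026/3217279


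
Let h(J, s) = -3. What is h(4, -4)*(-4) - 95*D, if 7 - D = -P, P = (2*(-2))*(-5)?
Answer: -2553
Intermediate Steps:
P = 20 (P = -4*(-5) = 20)
D = 27 (D = 7 - (-1)*20 = 7 - 1*(-20) = 7 + 20 = 27)
h(4, -4)*(-4) - 95*D = -3*(-4) - 95*27 = 12 - 2565 = -2553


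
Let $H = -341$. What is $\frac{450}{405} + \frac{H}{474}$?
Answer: $\frac{557}{1422} \approx 0.3917$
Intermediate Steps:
$\frac{450}{405} + \frac{H}{474} = \frac{450}{405} - \frac{341}{474} = 450 \cdot \frac{1}{405} - \frac{341}{474} = \frac{10}{9} - \frac{341}{474} = \frac{557}{1422}$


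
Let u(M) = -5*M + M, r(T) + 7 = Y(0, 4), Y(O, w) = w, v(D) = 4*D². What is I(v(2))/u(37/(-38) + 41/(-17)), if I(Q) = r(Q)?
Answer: -323/1458 ≈ -0.22154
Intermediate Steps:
r(T) = -3 (r(T) = -7 + 4 = -3)
I(Q) = -3
u(M) = -4*M
I(v(2))/u(37/(-38) + 41/(-17)) = -3*(-1/(4*(37/(-38) + 41/(-17)))) = -3*(-1/(4*(37*(-1/38) + 41*(-1/17)))) = -3*(-1/(4*(-37/38 - 41/17))) = -3/((-4*(-2187/646))) = -3/4374/323 = -3*323/4374 = -323/1458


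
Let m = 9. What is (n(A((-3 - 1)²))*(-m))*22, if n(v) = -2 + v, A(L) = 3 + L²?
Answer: -50886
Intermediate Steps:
(n(A((-3 - 1)²))*(-m))*22 = ((-2 + (3 + ((-3 - 1)²)²))*(-1*9))*22 = ((-2 + (3 + ((-4)²)²))*(-9))*22 = ((-2 + (3 + 16²))*(-9))*22 = ((-2 + (3 + 256))*(-9))*22 = ((-2 + 259)*(-9))*22 = (257*(-9))*22 = -2313*22 = -50886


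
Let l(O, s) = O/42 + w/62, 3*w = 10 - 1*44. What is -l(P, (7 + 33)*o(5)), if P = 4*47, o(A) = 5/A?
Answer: -2795/651 ≈ -4.2934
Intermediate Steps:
w = -34/3 (w = (10 - 1*44)/3 = (10 - 44)/3 = (1/3)*(-34) = -34/3 ≈ -11.333)
P = 188
l(O, s) = -17/93 + O/42 (l(O, s) = O/42 - 34/3/62 = O*(1/42) - 34/3*1/62 = O/42 - 17/93 = -17/93 + O/42)
-l(P, (7 + 33)*o(5)) = -(-17/93 + (1/42)*188) = -(-17/93 + 94/21) = -1*2795/651 = -2795/651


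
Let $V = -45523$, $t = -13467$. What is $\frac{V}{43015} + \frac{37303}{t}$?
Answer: $- \frac{2217646786}{579283005} \approx -3.8283$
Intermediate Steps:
$\frac{V}{43015} + \frac{37303}{t} = - \frac{45523}{43015} + \frac{37303}{-13467} = \left(-45523\right) \frac{1}{43015} + 37303 \left(- \frac{1}{13467}\right) = - \frac{45523}{43015} - \frac{37303}{13467} = - \frac{2217646786}{579283005}$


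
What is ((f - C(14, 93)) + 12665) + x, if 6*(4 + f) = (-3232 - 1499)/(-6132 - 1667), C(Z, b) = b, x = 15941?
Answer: 444684959/15598 ≈ 28509.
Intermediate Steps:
f = -60815/15598 (f = -4 + ((-3232 - 1499)/(-6132 - 1667))/6 = -4 + (-4731/(-7799))/6 = -4 + (-4731*(-1/7799))/6 = -4 + (⅙)*(4731/7799) = -4 + 1577/15598 = -60815/15598 ≈ -3.8989)
((f - C(14, 93)) + 12665) + x = ((-60815/15598 - 1*93) + 12665) + 15941 = ((-60815/15598 - 93) + 12665) + 15941 = (-1511429/15598 + 12665) + 15941 = 196037241/15598 + 15941 = 444684959/15598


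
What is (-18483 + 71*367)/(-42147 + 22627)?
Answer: -3787/9760 ≈ -0.38801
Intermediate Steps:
(-18483 + 71*367)/(-42147 + 22627) = (-18483 + 26057)/(-19520) = 7574*(-1/19520) = -3787/9760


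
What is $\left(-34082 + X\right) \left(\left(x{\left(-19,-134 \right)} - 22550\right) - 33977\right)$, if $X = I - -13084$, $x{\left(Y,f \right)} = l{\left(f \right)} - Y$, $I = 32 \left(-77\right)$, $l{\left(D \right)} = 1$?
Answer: $1325767234$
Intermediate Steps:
$I = -2464$
$x{\left(Y,f \right)} = 1 - Y$
$X = 10620$ ($X = -2464 - -13084 = -2464 + 13084 = 10620$)
$\left(-34082 + X\right) \left(\left(x{\left(-19,-134 \right)} - 22550\right) - 33977\right) = \left(-34082 + 10620\right) \left(\left(\left(1 - -19\right) - 22550\right) - 33977\right) = - 23462 \left(\left(\left(1 + 19\right) - 22550\right) - 33977\right) = - 23462 \left(\left(20 - 22550\right) - 33977\right) = - 23462 \left(-22530 - 33977\right) = \left(-23462\right) \left(-56507\right) = 1325767234$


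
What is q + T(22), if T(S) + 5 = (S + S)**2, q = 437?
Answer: 2368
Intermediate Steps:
T(S) = -5 + 4*S**2 (T(S) = -5 + (S + S)**2 = -5 + (2*S)**2 = -5 + 4*S**2)
q + T(22) = 437 + (-5 + 4*22**2) = 437 + (-5 + 4*484) = 437 + (-5 + 1936) = 437 + 1931 = 2368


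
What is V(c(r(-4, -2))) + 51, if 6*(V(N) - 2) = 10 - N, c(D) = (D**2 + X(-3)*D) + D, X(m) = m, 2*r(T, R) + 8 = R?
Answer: 293/6 ≈ 48.833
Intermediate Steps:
r(T, R) = -4 + R/2
c(D) = D**2 - 2*D (c(D) = (D**2 - 3*D) + D = D**2 - 2*D)
V(N) = 11/3 - N/6 (V(N) = 2 + (10 - N)/6 = 2 + (5/3 - N/6) = 11/3 - N/6)
V(c(r(-4, -2))) + 51 = (11/3 - (-4 + (1/2)*(-2))*(-2 + (-4 + (1/2)*(-2)))/6) + 51 = (11/3 - (-4 - 1)*(-2 + (-4 - 1))/6) + 51 = (11/3 - (-5)*(-2 - 5)/6) + 51 = (11/3 - (-5)*(-7)/6) + 51 = (11/3 - 1/6*35) + 51 = (11/3 - 35/6) + 51 = -13/6 + 51 = 293/6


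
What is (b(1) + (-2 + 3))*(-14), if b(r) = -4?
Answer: 42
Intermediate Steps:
(b(1) + (-2 + 3))*(-14) = (-4 + (-2 + 3))*(-14) = (-4 + 1)*(-14) = -3*(-14) = 42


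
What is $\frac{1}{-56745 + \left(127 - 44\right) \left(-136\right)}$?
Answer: $- \frac{1}{68033} \approx -1.4699 \cdot 10^{-5}$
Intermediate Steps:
$\frac{1}{-56745 + \left(127 - 44\right) \left(-136\right)} = \frac{1}{-56745 + 83 \left(-136\right)} = \frac{1}{-56745 - 11288} = \frac{1}{-68033} = - \frac{1}{68033}$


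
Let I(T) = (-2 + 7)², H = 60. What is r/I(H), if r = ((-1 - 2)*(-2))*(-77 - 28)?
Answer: -126/5 ≈ -25.200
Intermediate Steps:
r = -630 (r = -3*(-2)*(-105) = 6*(-105) = -630)
I(T) = 25 (I(T) = 5² = 25)
r/I(H) = -630/25 = -630*1/25 = -126/5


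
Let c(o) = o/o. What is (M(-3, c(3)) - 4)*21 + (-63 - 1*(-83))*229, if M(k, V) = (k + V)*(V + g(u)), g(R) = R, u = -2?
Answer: 4538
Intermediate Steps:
c(o) = 1
M(k, V) = (-2 + V)*(V + k) (M(k, V) = (k + V)*(V - 2) = (V + k)*(-2 + V) = (-2 + V)*(V + k))
(M(-3, c(3)) - 4)*21 + (-63 - 1*(-83))*229 = ((1**2 - 2*1 - 2*(-3) + 1*(-3)) - 4)*21 + (-63 - 1*(-83))*229 = ((1 - 2 + 6 - 3) - 4)*21 + (-63 + 83)*229 = (2 - 4)*21 + 20*229 = -2*21 + 4580 = -42 + 4580 = 4538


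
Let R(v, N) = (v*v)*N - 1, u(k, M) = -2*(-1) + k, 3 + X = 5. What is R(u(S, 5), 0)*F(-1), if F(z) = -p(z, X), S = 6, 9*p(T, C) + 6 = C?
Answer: -4/9 ≈ -0.44444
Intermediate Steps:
X = 2 (X = -3 + 5 = 2)
p(T, C) = -⅔ + C/9
u(k, M) = 2 + k
F(z) = 4/9 (F(z) = -(-⅔ + (⅑)*2) = -(-⅔ + 2/9) = -1*(-4/9) = 4/9)
R(v, N) = -1 + N*v² (R(v, N) = v²*N - 1 = N*v² - 1 = -1 + N*v²)
R(u(S, 5), 0)*F(-1) = (-1 + 0*(2 + 6)²)*(4/9) = (-1 + 0*8²)*(4/9) = (-1 + 0*64)*(4/9) = (-1 + 0)*(4/9) = -1*4/9 = -4/9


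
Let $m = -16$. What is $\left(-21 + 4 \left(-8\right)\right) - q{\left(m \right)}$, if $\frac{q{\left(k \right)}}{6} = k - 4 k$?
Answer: $-341$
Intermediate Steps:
$q{\left(k \right)} = - 18 k$ ($q{\left(k \right)} = 6 \left(k - 4 k\right) = 6 \left(- 3 k\right) = - 18 k$)
$\left(-21 + 4 \left(-8\right)\right) - q{\left(m \right)} = \left(-21 + 4 \left(-8\right)\right) - \left(-18\right) \left(-16\right) = \left(-21 - 32\right) - 288 = -53 - 288 = -341$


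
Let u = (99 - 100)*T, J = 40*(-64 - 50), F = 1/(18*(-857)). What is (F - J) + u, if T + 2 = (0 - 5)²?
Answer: 69987761/15426 ≈ 4537.0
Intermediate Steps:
F = -1/15426 (F = 1/(-15426) = -1/15426 ≈ -6.4826e-5)
J = -4560 (J = 40*(-114) = -4560)
T = 23 (T = -2 + (0 - 5)² = -2 + (-5)² = -2 + 25 = 23)
u = -23 (u = (99 - 100)*23 = -1*23 = -23)
(F - J) + u = (-1/15426 - 1*(-4560)) - 23 = (-1/15426 + 4560) - 23 = 70342559/15426 - 23 = 69987761/15426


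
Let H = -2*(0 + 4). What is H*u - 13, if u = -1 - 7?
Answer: 51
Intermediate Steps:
u = -8
H = -8 (H = -2*4 = -8)
H*u - 13 = -8*(-8) - 13 = 64 - 13 = 51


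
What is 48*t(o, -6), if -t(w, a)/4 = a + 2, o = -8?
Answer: 768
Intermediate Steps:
t(w, a) = -8 - 4*a (t(w, a) = -4*(a + 2) = -4*(2 + a) = -8 - 4*a)
48*t(o, -6) = 48*(-8 - 4*(-6)) = 48*(-8 + 24) = 48*16 = 768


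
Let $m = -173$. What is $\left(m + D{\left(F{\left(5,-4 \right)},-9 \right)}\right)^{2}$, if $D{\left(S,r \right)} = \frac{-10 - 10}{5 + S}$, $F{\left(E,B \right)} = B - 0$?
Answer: $37249$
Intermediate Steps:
$F{\left(E,B \right)} = B$ ($F{\left(E,B \right)} = B + 0 = B$)
$D{\left(S,r \right)} = - \frac{20}{5 + S}$
$\left(m + D{\left(F{\left(5,-4 \right)},-9 \right)}\right)^{2} = \left(-173 - \frac{20}{5 - 4}\right)^{2} = \left(-173 - \frac{20}{1}\right)^{2} = \left(-173 - 20\right)^{2} = \left(-193\right)^{2} = 37249$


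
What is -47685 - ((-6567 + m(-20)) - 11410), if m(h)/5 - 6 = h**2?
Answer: -31738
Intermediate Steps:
m(h) = 30 + 5*h**2
-47685 - ((-6567 + m(-20)) - 11410) = -47685 - ((-6567 + (30 + 5*(-20)**2)) - 11410) = -47685 - ((-6567 + (30 + 5*400)) - 11410) = -47685 - ((-6567 + (30 + 2000)) - 11410) = -47685 - ((-6567 + 2030) - 11410) = -47685 - (-4537 - 11410) = -47685 - 1*(-15947) = -47685 + 15947 = -31738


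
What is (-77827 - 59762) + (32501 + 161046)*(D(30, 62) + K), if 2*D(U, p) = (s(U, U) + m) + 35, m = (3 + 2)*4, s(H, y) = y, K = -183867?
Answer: -71157636181/2 ≈ -3.5579e+10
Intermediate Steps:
m = 20 (m = 5*4 = 20)
D(U, p) = 55/2 + U/2 (D(U, p) = ((U + 20) + 35)/2 = ((20 + U) + 35)/2 = (55 + U)/2 = 55/2 + U/2)
(-77827 - 59762) + (32501 + 161046)*(D(30, 62) + K) = (-77827 - 59762) + (32501 + 161046)*((55/2 + (½)*30) - 183867) = -137589 + 193547*((55/2 + 15) - 183867) = -137589 + 193547*(85/2 - 183867) = -137589 + 193547*(-367649/2) = -137589 - 71157361003/2 = -71157636181/2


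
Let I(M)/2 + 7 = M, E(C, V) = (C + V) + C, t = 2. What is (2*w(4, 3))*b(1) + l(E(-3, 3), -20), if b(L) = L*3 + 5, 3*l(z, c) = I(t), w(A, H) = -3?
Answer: -154/3 ≈ -51.333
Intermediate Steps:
E(C, V) = V + 2*C
I(M) = -14 + 2*M
l(z, c) = -10/3 (l(z, c) = (-14 + 2*2)/3 = (-14 + 4)/3 = (⅓)*(-10) = -10/3)
b(L) = 5 + 3*L (b(L) = 3*L + 5 = 5 + 3*L)
(2*w(4, 3))*b(1) + l(E(-3, 3), -20) = (2*(-3))*(5 + 3*1) - 10/3 = -6*(5 + 3) - 10/3 = -6*8 - 10/3 = -48 - 10/3 = -154/3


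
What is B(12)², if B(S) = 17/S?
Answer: 289/144 ≈ 2.0069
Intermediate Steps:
B(12)² = (17/12)² = 289/144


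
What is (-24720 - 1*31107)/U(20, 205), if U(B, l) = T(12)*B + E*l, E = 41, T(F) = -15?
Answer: -55827/8105 ≈ -6.8880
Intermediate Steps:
U(B, l) = -15*B + 41*l
(-24720 - 1*31107)/U(20, 205) = (-24720 - 1*31107)/(-15*20 + 41*205) = (-24720 - 31107)/(-300 + 8405) = -55827/8105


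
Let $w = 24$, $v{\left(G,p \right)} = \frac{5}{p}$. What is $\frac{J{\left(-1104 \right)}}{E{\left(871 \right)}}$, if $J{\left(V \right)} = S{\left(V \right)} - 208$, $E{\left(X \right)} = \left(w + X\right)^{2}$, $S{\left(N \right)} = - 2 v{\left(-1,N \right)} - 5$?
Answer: $- \frac{117571}{442165800} \approx -0.0002659$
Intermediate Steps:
$S{\left(N \right)} = -5 - \frac{10}{N}$ ($S{\left(N \right)} = - 2 \frac{5}{N} - 5 = - \frac{10}{N} - 5 = -5 - \frac{10}{N}$)
$E{\left(X \right)} = \left(24 + X\right)^{2}$
$J{\left(V \right)} = -213 - \frac{10}{V}$ ($J{\left(V \right)} = \left(-5 - \frac{10}{V}\right) - 208 = -213 - \frac{10}{V}$)
$\frac{J{\left(-1104 \right)}}{E{\left(871 \right)}} = \frac{-213 - \frac{10}{-1104}}{\left(24 + 871\right)^{2}} = \frac{-213 - - \frac{5}{552}}{895^{2}} = \frac{-213 + \frac{5}{552}}{801025} = \left(- \frac{117571}{552}\right) \frac{1}{801025} = - \frac{117571}{442165800}$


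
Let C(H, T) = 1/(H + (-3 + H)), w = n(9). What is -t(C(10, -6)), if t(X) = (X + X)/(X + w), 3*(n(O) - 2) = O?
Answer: -1/43 ≈ -0.023256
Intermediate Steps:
n(O) = 2 + O/3
w = 5 (w = 2 + (⅓)*9 = 2 + 3 = 5)
C(H, T) = 1/(-3 + 2*H)
t(X) = 2*X/(5 + X) (t(X) = (X + X)/(X + 5) = (2*X)/(5 + X) = 2*X/(5 + X))
-t(C(10, -6)) = -2/((-3 + 2*10)*(5 + 1/(-3 + 2*10))) = -2/((-3 + 20)*(5 + 1/(-3 + 20))) = -2/(17*(5 + 1/17)) = -2/(17*86/17) = -2*17/(17*86) = -1*1/43 = -1/43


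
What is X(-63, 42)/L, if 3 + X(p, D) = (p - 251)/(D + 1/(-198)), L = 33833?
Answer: -87117/281321395 ≈ -0.00030967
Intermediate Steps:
X(p, D) = -3 + (-251 + p)/(-1/198 + D) (X(p, D) = -3 + (p - 251)/(D + 1/(-198)) = -3 + (-251 + p)/(D - 1/198) = -3 + (-251 + p)/(-1/198 + D))
X(-63, 42)/L = (3*(-16565 - 198*42 + 66*(-63))/(-1 + 198*42))/33833 = (3*(-16565 - 8316 - 4158)/(-1 + 8316))*(1/33833) = (3*(-29039)/8315)*(1/33833) = (3*(1/8315)*(-29039))*(1/33833) = -87117/8315*1/33833 = -87117/281321395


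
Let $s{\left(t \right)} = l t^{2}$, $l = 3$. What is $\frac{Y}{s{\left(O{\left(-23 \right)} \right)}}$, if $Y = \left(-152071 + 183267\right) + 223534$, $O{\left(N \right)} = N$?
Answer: $\frac{84910}{529} \approx 160.51$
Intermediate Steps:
$Y = 254730$ ($Y = 31196 + 223534 = 254730$)
$s{\left(t \right)} = 3 t^{2}$
$\frac{Y}{s{\left(O{\left(-23 \right)} \right)}} = \frac{254730}{3 \left(-23\right)^{2}} = \frac{254730}{3 \cdot 529} = \frac{254730}{1587} = 254730 \cdot \frac{1}{1587} = \frac{84910}{529}$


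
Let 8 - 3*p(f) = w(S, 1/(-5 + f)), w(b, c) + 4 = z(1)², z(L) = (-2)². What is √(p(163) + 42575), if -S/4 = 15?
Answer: √383163/3 ≈ 206.33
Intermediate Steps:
z(L) = 4
S = -60 (S = -4*15 = -60)
w(b, c) = 12 (w(b, c) = -4 + 4² = -4 + 16 = 12)
p(f) = -4/3 (p(f) = 8/3 - ⅓*12 = 8/3 - 4 = -4/3)
√(p(163) + 42575) = √(-4/3 + 42575) = √(127721/3) = √383163/3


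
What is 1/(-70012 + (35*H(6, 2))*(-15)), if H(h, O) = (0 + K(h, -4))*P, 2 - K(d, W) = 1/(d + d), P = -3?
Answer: -4/267973 ≈ -1.4927e-5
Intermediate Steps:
K(d, W) = 2 - 1/(2*d) (K(d, W) = 2 - 1/(d + d) = 2 - 1/(2*d))
H(h, O) = -6 + 3/(2*h) (H(h, O) = (0 + (2 - 1/(2*h)))*(-3) = (2 - 1/(2*h))*(-3) = -6 + 3/(2*h))
1/(-70012 + (35*H(6, 2))*(-15)) = 1/(-70012 + (35*(-6 + (3/2)/6))*(-15)) = 1/(-70012 + (35*(-6 + (3/2)*(⅙)))*(-15)) = 1/(-70012 + (35*(-6 + ¼))*(-15)) = 1/(-70012 + (35*(-23/4))*(-15)) = 1/(-70012 - 805/4*(-15)) = 1/(-70012 + 12075/4) = 1/(-267973/4) = -4/267973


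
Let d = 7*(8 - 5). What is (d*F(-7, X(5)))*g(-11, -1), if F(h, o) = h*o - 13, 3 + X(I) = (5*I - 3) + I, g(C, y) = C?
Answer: 41811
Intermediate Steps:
d = 21 (d = 7*3 = 21)
X(I) = -6 + 6*I (X(I) = -3 + ((5*I - 3) + I) = -3 + ((-3 + 5*I) + I) = -3 + (-3 + 6*I) = -6 + 6*I)
F(h, o) = -13 + h*o
(d*F(-7, X(5)))*g(-11, -1) = (21*(-13 - 7*(-6 + 6*5)))*(-11) = (21*(-13 - 7*(-6 + 30)))*(-11) = (21*(-13 - 7*24))*(-11) = (21*(-13 - 168))*(-11) = (21*(-181))*(-11) = -3801*(-11) = 41811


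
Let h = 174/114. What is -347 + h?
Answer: -6564/19 ≈ -345.47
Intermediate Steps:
h = 29/19 (h = 174*(1/114) = 29/19 ≈ 1.5263)
-347 + h = -347 + 29/19 = -6564/19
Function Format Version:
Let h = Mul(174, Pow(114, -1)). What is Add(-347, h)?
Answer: Rational(-6564, 19) ≈ -345.47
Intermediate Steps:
h = Rational(29, 19) (h = Mul(174, Rational(1, 114)) = Rational(29, 19) ≈ 1.5263)
Add(-347, h) = Add(-347, Rational(29, 19)) = Rational(-6564, 19)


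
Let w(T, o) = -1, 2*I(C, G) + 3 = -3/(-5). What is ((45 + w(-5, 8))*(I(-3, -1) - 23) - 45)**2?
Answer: 30791401/25 ≈ 1.2317e+6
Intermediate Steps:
I(C, G) = -6/5 (I(C, G) = -3/2 + (-3/(-5))/2 = -3/2 + (-3*(-1/5))/2 = -3/2 + (1/2)*(3/5) = -3/2 + 3/10 = -6/5)
((45 + w(-5, 8))*(I(-3, -1) - 23) - 45)**2 = ((45 - 1)*(-6/5 - 23) - 45)**2 = (44*(-121/5) - 45)**2 = (-5324/5 - 45)**2 = (-5549/5)**2 = 30791401/25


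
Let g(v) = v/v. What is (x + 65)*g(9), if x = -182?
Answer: -117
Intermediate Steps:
g(v) = 1
(x + 65)*g(9) = (-182 + 65)*1 = -117*1 = -117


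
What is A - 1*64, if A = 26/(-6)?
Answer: -205/3 ≈ -68.333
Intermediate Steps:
A = -13/3 (A = 26*(-⅙) = -13/3 ≈ -4.3333)
A - 1*64 = -13/3 - 1*64 = -13/3 - 64 = -205/3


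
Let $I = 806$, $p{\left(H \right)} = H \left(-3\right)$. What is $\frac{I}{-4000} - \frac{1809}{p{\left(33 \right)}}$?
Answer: $\frac{397567}{22000} \approx 18.071$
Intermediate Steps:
$p{\left(H \right)} = - 3 H$
$\frac{I}{-4000} - \frac{1809}{p{\left(33 \right)}} = \frac{806}{-4000} - \frac{1809}{\left(-3\right) 33} = 806 \left(- \frac{1}{4000}\right) - \frac{1809}{-99} = - \frac{403}{2000} - - \frac{201}{11} = - \frac{403}{2000} + \frac{201}{11} = \frac{397567}{22000}$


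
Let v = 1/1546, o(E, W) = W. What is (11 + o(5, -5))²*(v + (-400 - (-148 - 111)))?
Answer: -3923730/773 ≈ -5076.0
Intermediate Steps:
v = 1/1546 ≈ 0.00064683
(11 + o(5, -5))²*(v + (-400 - (-148 - 111))) = (11 - 5)²*(1/1546 + (-400 - (-148 - 111))) = 6²*(1/1546 + (-400 - 1*(-259))) = 36*(1/1546 + (-400 + 259)) = 36*(1/1546 - 141) = 36*(-217985/1546) = -3923730/773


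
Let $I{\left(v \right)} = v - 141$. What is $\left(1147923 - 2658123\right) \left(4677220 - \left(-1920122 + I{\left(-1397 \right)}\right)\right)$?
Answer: $-9965628576000$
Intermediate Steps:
$I{\left(v \right)} = -141 + v$
$\left(1147923 - 2658123\right) \left(4677220 - \left(-1920122 + I{\left(-1397 \right)}\right)\right) = \left(1147923 - 2658123\right) \left(4677220 + \left(1920122 - \left(-141 - 1397\right)\right)\right) = - 1510200 \left(4677220 + \left(1920122 - -1538\right)\right) = - 1510200 \left(4677220 + \left(1920122 + 1538\right)\right) = - 1510200 \left(4677220 + 1921660\right) = \left(-1510200\right) 6598880 = -9965628576000$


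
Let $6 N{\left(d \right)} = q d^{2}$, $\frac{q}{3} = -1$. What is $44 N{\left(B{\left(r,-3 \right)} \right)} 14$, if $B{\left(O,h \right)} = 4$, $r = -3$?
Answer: $-4928$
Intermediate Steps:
$q = -3$ ($q = 3 \left(-1\right) = -3$)
$N{\left(d \right)} = - \frac{d^{2}}{2}$ ($N{\left(d \right)} = \frac{\left(-3\right) d^{2}}{6} = - \frac{d^{2}}{2}$)
$44 N{\left(B{\left(r,-3 \right)} \right)} 14 = 44 \left(- \frac{4^{2}}{2}\right) 14 = 44 \left(\left(- \frac{1}{2}\right) 16\right) 14 = 44 \left(-8\right) 14 = \left(-352\right) 14 = -4928$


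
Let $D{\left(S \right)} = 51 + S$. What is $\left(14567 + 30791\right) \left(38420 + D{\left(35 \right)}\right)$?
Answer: $1746555148$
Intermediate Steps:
$\left(14567 + 30791\right) \left(38420 + D{\left(35 \right)}\right) = \left(14567 + 30791\right) \left(38420 + \left(51 + 35\right)\right) = 45358 \left(38420 + 86\right) = 45358 \cdot 38506 = 1746555148$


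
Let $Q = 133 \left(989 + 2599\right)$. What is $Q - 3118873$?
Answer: $-2641669$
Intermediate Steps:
$Q = 477204$ ($Q = 133 \cdot 3588 = 477204$)
$Q - 3118873 = 477204 - 3118873 = -2641669$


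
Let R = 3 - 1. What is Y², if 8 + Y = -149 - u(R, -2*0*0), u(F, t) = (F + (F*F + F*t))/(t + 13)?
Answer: 4190209/169 ≈ 24794.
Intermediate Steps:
R = 2
u(F, t) = (F + F² + F*t)/(13 + t) (u(F, t) = (F + (F² + F*t))/(13 + t) = (F + F² + F*t)/(13 + t))
Y = -2047/13 (Y = -8 + (-149 - 2*(1 + 2 - 2*0*0)/(13 - 2*0*0)) = -8 + (-149 - 2*(1 + 2 + 0*0)/(13 + 0*0)) = -8 + (-149 - 2*(1 + 2 + 0)/(13 + 0)) = -8 + (-149 - 2*3/13) = -8 + (-149 - 1*6/13) = -8 + (-149 - 6/13) = -8 - 1943/13 = -2047/13 ≈ -157.46)
Y² = (-2047/13)² = 4190209/169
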